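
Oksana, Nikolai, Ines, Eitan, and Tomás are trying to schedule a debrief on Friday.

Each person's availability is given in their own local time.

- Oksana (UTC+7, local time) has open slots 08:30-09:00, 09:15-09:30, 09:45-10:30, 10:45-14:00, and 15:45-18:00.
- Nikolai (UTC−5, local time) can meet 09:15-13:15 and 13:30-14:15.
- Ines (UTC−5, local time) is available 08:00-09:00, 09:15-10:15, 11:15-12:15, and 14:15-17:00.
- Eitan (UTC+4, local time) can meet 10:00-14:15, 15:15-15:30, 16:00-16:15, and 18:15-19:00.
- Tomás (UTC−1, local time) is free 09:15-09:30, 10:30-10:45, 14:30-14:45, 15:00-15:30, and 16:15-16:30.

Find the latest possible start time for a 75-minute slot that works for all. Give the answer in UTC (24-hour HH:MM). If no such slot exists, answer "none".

Oksana → UTC: 01:30–02:00, 02:15–02:30, 02:45–03:30, 03:45–07:00, 08:45–11:00.
Nikolai → UTC: 14:15–18:15, 18:30–19:15.
Ines → UTC: 13:00–14:00, 14:15–15:15, 16:15–17:15, 19:15–22:00.
Eitan → UTC: 06:00–10:15, 11:15–11:30, 12:00–12:15, 14:15–15:00.
Tomás → UTC: 10:15–10:30, 11:30–11:45, 15:30–15:45, 16:00–16:30, 17:15–17:30.
Oksana ∩ Nikolai: (none).
Oksana ∩ Nikolai ∩ Ines: (none).
Oksana ∩ Nikolai ∩ Ines ∩ Eitan: (none).
Oksana ∩ Nikolai ∩ Ines ∩ Eitan ∩ Tomás: (none).
Windows ≥ 75 min: (none).

none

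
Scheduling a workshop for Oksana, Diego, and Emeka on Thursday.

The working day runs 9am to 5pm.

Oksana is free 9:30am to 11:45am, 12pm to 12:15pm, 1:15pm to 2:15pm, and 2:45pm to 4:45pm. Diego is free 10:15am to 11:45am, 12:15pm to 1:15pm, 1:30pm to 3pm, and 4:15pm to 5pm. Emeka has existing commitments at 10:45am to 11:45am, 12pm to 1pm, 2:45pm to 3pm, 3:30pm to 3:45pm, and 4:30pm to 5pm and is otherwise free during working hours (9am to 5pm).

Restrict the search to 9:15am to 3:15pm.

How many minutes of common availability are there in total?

Emeka free within 09:00–17:00: 09:00–10:45, 11:45–12:00, 13:00–14:45, 15:00–15:30, 15:45–16:30.
Oksana ∩ Diego: 10:15–11:45, 13:30–14:15, 14:45–15:00, 16:15–16:45.
Oksana ∩ Diego ∩ Emeka: 10:15–10:45, 13:30–14:15, 16:15–16:30.
Restricted to 09:15–15:15: 10:15–10:45, 13:30–14:15.
Total common minutes: 30 + 45 = 75.

75 minutes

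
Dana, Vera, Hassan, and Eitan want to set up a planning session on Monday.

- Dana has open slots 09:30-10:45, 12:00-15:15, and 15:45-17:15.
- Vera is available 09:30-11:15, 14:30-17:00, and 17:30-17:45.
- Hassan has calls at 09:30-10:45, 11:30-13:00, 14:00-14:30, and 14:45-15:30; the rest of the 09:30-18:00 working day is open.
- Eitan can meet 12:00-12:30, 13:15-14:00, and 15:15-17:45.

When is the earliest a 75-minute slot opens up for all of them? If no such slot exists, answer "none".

15:45

Hassan free within 09:30–18:00: 10:45–11:30, 13:00–14:00, 14:30–14:45, 15:30–18:00.
Dana ∩ Vera: 09:30–10:45, 14:30–15:15, 15:45–17:00.
Dana ∩ Vera ∩ Hassan: 14:30–14:45, 15:45–17:00.
Dana ∩ Vera ∩ Hassan ∩ Eitan: 15:45–17:00.
Windows ≥ 75 min: 15:45–17:00.
Earliest such window starts at 15:45.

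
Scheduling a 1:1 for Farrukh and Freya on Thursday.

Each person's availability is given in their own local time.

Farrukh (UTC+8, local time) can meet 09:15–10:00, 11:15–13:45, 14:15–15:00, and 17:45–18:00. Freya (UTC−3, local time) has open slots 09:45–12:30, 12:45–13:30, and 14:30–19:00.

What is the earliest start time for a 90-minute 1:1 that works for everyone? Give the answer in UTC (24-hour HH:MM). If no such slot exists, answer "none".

none

Farrukh → UTC: 01:15–02:00, 03:15–05:45, 06:15–07:00, 09:45–10:00.
Freya → UTC: 12:45–15:30, 15:45–16:30, 17:30–22:00.
Farrukh ∩ Freya: (none).
Windows ≥ 90 min: (none).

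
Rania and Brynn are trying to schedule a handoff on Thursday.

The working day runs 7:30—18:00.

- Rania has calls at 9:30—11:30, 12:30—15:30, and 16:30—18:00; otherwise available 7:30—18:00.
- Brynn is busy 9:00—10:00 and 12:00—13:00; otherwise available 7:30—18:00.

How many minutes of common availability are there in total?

Rania free within 07:30–18:00: 07:30–09:30, 11:30–12:30, 15:30–16:30.
Brynn free within 07:30–18:00: 07:30–09:00, 10:00–12:00, 13:00–18:00.
Rania ∩ Brynn: 07:30–09:00, 11:30–12:00, 15:30–16:30.
Total common minutes: 90 + 30 + 60 = 180.

180 minutes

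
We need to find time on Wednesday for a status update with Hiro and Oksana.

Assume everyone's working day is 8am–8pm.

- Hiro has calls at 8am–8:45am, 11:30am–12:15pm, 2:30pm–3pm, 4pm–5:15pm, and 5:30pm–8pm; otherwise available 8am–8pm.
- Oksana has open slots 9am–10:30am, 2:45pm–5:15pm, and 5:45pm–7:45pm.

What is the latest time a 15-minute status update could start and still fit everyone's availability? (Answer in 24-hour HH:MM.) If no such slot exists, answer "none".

Hiro free within 08:00–20:00: 08:45–11:30, 12:15–14:30, 15:00–16:00, 17:15–17:30.
Hiro ∩ Oksana: 09:00–10:30, 15:00–16:00.
Windows ≥ 15 min: 09:00–10:30, 15:00–16:00.
Latest start in the last window 15:00–16:00 is 16:00 − 15 min = 15:45.

15:45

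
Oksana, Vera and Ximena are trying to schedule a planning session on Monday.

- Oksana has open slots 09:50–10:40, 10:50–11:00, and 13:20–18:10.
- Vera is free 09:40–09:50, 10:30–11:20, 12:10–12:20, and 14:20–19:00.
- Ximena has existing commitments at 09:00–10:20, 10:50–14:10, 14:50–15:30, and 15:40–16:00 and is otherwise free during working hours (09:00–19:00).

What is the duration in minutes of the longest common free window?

Ximena free within 09:00–19:00: 10:20–10:50, 14:10–14:50, 15:30–15:40, 16:00–19:00.
Oksana ∩ Vera: 10:30–10:40, 10:50–11:00, 14:20–18:10.
Oksana ∩ Vera ∩ Ximena: 10:30–10:40, 14:20–14:50, 15:30–15:40, 16:00–18:10.
Common window lengths: 10, 30, 10, 130 min; longest is 130.

130 minutes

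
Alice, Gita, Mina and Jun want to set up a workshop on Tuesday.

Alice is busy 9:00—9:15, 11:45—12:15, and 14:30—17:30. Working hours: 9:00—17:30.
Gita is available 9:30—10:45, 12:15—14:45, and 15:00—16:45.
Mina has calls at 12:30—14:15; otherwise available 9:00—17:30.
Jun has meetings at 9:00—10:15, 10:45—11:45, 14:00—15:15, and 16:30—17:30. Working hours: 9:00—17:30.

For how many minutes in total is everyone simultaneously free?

Alice free within 09:00–17:30: 09:15–11:45, 12:15–14:30.
Mina free within 09:00–17:30: 09:00–12:30, 14:15–17:30.
Jun free within 09:00–17:30: 10:15–10:45, 11:45–14:00, 15:15–16:30.
Alice ∩ Gita: 09:30–10:45, 12:15–14:30.
Alice ∩ Gita ∩ Mina: 09:30–10:45, 12:15–12:30, 14:15–14:30.
Alice ∩ Gita ∩ Mina ∩ Jun: 10:15–10:45, 12:15–12:30.
Total common minutes: 30 + 15 = 45.

45 minutes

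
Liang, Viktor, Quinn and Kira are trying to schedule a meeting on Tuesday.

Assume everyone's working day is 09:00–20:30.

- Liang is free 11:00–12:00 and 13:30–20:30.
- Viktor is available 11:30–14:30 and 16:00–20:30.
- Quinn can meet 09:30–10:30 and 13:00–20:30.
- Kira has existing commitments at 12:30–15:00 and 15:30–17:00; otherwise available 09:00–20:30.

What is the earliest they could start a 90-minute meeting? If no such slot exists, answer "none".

Kira free within 09:00–20:30: 09:00–12:30, 15:00–15:30, 17:00–20:30.
Liang ∩ Viktor: 11:30–12:00, 13:30–14:30, 16:00–20:30.
Liang ∩ Viktor ∩ Quinn: 13:30–14:30, 16:00–20:30.
Liang ∩ Viktor ∩ Quinn ∩ Kira: 17:00–20:30.
Windows ≥ 90 min: 17:00–20:30.
Earliest such window starts at 17:00.

17:00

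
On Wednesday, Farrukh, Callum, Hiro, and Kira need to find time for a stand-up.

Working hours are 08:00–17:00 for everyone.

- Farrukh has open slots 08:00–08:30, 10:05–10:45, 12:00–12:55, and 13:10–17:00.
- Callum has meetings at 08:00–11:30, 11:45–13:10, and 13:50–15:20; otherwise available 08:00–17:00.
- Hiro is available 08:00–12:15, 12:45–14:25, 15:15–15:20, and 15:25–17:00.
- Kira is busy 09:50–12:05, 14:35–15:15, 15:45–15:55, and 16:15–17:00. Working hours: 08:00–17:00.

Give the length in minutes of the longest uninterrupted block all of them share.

Callum free within 08:00–17:00: 11:30–11:45, 13:10–13:50, 15:20–17:00.
Kira free within 08:00–17:00: 08:00–09:50, 12:05–14:35, 15:15–15:45, 15:55–16:15.
Farrukh ∩ Callum: 13:10–13:50, 15:20–17:00.
Farrukh ∩ Callum ∩ Hiro: 13:10–13:50, 15:25–17:00.
Farrukh ∩ Callum ∩ Hiro ∩ Kira: 13:10–13:50, 15:25–15:45, 15:55–16:15.
Common window lengths: 40, 20, 20 min; longest is 40.

40 minutes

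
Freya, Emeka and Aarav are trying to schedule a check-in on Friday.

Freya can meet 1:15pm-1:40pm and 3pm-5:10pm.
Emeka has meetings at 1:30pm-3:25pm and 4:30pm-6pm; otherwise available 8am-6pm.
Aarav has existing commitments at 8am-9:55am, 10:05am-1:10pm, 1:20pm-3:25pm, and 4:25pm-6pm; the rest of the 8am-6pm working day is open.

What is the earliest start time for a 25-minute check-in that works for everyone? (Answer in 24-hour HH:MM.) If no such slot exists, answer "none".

Emeka free within 08:00–18:00: 08:00–13:30, 15:25–16:30.
Aarav free within 08:00–18:00: 09:55–10:05, 13:10–13:20, 15:25–16:25.
Freya ∩ Emeka: 13:15–13:30, 15:25–16:30.
Freya ∩ Emeka ∩ Aarav: 13:15–13:20, 15:25–16:25.
Windows ≥ 25 min: 15:25–16:25.
Earliest such window starts at 15:25.

15:25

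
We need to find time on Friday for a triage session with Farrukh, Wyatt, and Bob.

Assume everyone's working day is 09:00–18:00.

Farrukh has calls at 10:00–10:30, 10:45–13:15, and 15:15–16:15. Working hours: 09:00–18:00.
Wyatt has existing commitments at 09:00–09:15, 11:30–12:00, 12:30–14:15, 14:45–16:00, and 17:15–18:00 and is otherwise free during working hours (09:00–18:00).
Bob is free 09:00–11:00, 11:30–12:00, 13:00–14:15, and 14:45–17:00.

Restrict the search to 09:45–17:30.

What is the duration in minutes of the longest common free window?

Farrukh free within 09:00–18:00: 09:00–10:00, 10:30–10:45, 13:15–15:15, 16:15–18:00.
Wyatt free within 09:00–18:00: 09:15–11:30, 12:00–12:30, 14:15–14:45, 16:00–17:15.
Farrukh ∩ Wyatt: 09:15–10:00, 10:30–10:45, 14:15–14:45, 16:15–17:15.
Farrukh ∩ Wyatt ∩ Bob: 09:15–10:00, 10:30–10:45, 16:15–17:00.
Restricted to 09:45–17:30: 09:45–10:00, 10:30–10:45, 16:15–17:00.
Common window lengths: 15, 15, 45 min; longest is 45.

45 minutes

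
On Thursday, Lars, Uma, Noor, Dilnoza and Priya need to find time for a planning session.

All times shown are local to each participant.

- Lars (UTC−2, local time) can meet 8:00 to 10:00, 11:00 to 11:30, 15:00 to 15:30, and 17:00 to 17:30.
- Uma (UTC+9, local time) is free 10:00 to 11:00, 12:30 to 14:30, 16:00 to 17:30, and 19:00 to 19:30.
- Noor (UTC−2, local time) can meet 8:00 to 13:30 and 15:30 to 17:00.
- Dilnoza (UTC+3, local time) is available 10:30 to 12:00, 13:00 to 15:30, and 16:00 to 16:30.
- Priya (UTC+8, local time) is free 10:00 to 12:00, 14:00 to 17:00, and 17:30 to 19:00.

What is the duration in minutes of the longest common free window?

Lars → UTC: 10:00–12:00, 13:00–13:30, 17:00–17:30, 19:00–19:30.
Uma → UTC: 01:00–02:00, 03:30–05:30, 07:00–08:30, 10:00–10:30.
Noor → UTC: 10:00–15:30, 17:30–19:00.
Dilnoza → UTC: 07:30–09:00, 10:00–12:30, 13:00–13:30.
Priya → UTC: 02:00–04:00, 06:00–09:00, 09:30–11:00.
Lars ∩ Uma: 10:00–10:30.
Lars ∩ Uma ∩ Noor: 10:00–10:30.
Lars ∩ Uma ∩ Noor ∩ Dilnoza: 10:00–10:30.
Lars ∩ Uma ∩ Noor ∩ Dilnoza ∩ Priya: 10:00–10:30.
Single common window of 30 minutes.

30 minutes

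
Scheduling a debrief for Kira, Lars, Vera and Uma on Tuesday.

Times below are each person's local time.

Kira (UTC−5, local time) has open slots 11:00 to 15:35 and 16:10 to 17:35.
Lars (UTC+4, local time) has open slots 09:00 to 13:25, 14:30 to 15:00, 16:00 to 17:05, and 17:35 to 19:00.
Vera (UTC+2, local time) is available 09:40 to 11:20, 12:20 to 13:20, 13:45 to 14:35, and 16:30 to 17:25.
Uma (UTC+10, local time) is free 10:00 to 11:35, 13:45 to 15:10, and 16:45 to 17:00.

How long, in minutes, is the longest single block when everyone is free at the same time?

Kira → UTC: 16:00–20:35, 21:10–22:35.
Lars → UTC: 05:00–09:25, 10:30–11:00, 12:00–13:05, 13:35–15:00.
Vera → UTC: 07:40–09:20, 10:20–11:20, 11:45–12:35, 14:30–15:25.
Uma → UTC: 00:00–01:35, 03:45–05:10, 06:45–07:00.
Kira ∩ Lars: (none).
Kira ∩ Lars ∩ Vera: (none).
Kira ∩ Lars ∩ Vera ∩ Uma: (none).
No common window.

0 minutes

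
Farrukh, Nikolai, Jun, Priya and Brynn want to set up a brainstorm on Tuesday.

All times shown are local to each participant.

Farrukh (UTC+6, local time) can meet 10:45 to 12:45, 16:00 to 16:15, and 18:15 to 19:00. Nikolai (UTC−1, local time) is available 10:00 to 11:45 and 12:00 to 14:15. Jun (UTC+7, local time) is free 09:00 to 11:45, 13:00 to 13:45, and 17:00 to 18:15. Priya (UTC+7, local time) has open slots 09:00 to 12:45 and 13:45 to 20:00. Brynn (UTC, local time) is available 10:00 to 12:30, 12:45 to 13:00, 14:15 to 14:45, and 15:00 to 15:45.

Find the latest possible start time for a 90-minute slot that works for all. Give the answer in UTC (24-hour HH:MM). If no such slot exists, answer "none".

none

Farrukh → UTC: 04:45–06:45, 10:00–10:15, 12:15–13:00.
Nikolai → UTC: 11:00–12:45, 13:00–15:15.
Jun → UTC: 02:00–04:45, 06:00–06:45, 10:00–11:15.
Priya → UTC: 02:00–05:45, 06:45–13:00.
Brynn → UTC: 10:00–12:30, 12:45–13:00, 14:15–14:45, 15:00–15:45.
Farrukh ∩ Nikolai: 12:15–12:45.
Farrukh ∩ Nikolai ∩ Jun: (none).
Farrukh ∩ Nikolai ∩ Jun ∩ Priya: (none).
Farrukh ∩ Nikolai ∩ Jun ∩ Priya ∩ Brynn: (none).
Windows ≥ 90 min: (none).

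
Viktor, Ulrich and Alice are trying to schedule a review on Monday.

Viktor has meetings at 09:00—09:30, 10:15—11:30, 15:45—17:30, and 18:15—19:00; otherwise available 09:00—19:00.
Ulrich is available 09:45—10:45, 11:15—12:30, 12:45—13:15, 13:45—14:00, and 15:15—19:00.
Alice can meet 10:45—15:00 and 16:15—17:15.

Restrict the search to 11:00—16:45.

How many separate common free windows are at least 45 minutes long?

Viktor free within 09:00–19:00: 09:30–10:15, 11:30–15:45, 17:30–18:15.
Viktor ∩ Ulrich: 09:45–10:15, 11:30–12:30, 12:45–13:15, 13:45–14:00, 15:15–15:45, 17:30–18:15.
Viktor ∩ Ulrich ∩ Alice: 11:30–12:30, 12:45–13:15, 13:45–14:00.
Restricted to 11:00–16:45: 11:30–12:30, 12:45–13:15, 13:45–14:00.
Windows ≥ 45 min: 11:30–12:30.
That's 1 window.

1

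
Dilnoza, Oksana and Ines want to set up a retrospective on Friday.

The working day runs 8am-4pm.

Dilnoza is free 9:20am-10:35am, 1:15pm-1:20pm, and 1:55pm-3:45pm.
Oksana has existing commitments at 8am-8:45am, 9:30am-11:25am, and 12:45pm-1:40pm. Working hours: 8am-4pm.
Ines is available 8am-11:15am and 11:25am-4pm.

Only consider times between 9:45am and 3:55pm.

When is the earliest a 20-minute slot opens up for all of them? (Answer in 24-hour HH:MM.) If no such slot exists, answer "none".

Oksana free within 08:00–16:00: 08:45–09:30, 11:25–12:45, 13:40–16:00.
Dilnoza ∩ Oksana: 09:20–09:30, 13:55–15:45.
Dilnoza ∩ Oksana ∩ Ines: 09:20–09:30, 13:55–15:45.
Restricted to 09:45–15:55: 13:55–15:45.
Windows ≥ 20 min: 13:55–15:45.
Earliest such window starts at 13:55.

13:55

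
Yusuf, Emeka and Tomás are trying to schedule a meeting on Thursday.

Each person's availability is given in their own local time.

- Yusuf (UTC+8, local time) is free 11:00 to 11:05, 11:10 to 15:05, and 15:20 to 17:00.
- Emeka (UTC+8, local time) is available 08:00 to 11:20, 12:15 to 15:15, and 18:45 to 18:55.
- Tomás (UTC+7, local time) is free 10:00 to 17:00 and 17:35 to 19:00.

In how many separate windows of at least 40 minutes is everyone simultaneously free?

1

Yusuf → UTC: 03:00–03:05, 03:10–07:05, 07:20–09:00.
Emeka → UTC: 00:00–03:20, 04:15–07:15, 10:45–10:55.
Tomás → UTC: 03:00–10:00, 10:35–12:00.
Yusuf ∩ Emeka: 03:00–03:05, 03:10–03:20, 04:15–07:05.
Yusuf ∩ Emeka ∩ Tomás: 03:00–03:05, 03:10–03:20, 04:15–07:05.
Windows ≥ 40 min: 04:15–07:05.
That's 1 window.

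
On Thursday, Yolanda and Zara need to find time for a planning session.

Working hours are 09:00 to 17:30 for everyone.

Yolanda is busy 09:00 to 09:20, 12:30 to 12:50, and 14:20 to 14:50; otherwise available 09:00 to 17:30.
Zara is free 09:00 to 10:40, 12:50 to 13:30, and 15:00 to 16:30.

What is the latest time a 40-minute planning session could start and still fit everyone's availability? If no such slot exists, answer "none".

Yolanda free within 09:00–17:30: 09:20–12:30, 12:50–14:20, 14:50–17:30.
Yolanda ∩ Zara: 09:20–10:40, 12:50–13:30, 15:00–16:30.
Windows ≥ 40 min: 09:20–10:40, 12:50–13:30, 15:00–16:30.
Latest start in the last window 15:00–16:30 is 16:30 − 40 min = 15:50.

15:50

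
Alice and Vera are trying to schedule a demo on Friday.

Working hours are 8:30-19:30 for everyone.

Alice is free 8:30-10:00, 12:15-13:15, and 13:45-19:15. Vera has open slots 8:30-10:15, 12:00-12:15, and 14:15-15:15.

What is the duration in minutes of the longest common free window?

90 minutes

Alice ∩ Vera: 08:30–10:00, 14:15–15:15.
Common window lengths: 90, 60 min; longest is 90.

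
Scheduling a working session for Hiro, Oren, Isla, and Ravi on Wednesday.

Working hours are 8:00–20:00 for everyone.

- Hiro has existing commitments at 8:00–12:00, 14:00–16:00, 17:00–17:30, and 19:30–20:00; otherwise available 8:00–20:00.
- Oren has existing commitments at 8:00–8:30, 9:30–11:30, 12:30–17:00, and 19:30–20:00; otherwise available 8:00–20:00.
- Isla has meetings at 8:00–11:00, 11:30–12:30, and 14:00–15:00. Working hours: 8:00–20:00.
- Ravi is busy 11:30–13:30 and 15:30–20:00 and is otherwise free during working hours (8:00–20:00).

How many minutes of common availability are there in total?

0 minutes

Hiro free within 08:00–20:00: 12:00–14:00, 16:00–17:00, 17:30–19:30.
Oren free within 08:00–20:00: 08:30–09:30, 11:30–12:30, 17:00–19:30.
Isla free within 08:00–20:00: 11:00–11:30, 12:30–14:00, 15:00–20:00.
Ravi free within 08:00–20:00: 08:00–11:30, 13:30–15:30.
Hiro ∩ Oren: 12:00–12:30, 17:30–19:30.
Hiro ∩ Oren ∩ Isla: 17:30–19:30.
Hiro ∩ Oren ∩ Isla ∩ Ravi: (none).
Total common minutes: 0.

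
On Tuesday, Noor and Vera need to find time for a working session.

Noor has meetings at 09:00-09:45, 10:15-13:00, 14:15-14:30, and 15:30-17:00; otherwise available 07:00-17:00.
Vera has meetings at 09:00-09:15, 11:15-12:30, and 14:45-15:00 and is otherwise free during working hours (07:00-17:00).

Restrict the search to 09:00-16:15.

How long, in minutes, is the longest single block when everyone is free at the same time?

75 minutes

Noor free within 07:00–17:00: 07:00–09:00, 09:45–10:15, 13:00–14:15, 14:30–15:30.
Vera free within 07:00–17:00: 07:00–09:00, 09:15–11:15, 12:30–14:45, 15:00–17:00.
Noor ∩ Vera: 07:00–09:00, 09:45–10:15, 13:00–14:15, 14:30–14:45, 15:00–15:30.
Restricted to 09:00–16:15: 09:45–10:15, 13:00–14:15, 14:30–14:45, 15:00–15:30.
Common window lengths: 30, 75, 15, 30 min; longest is 75.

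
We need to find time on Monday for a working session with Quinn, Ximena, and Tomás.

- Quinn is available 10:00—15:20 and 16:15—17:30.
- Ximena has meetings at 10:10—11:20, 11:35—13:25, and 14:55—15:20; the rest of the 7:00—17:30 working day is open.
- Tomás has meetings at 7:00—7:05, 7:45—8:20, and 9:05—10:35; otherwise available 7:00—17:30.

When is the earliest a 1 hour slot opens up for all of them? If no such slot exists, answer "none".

Ximena free within 07:00–17:30: 07:00–10:10, 11:20–11:35, 13:25–14:55, 15:20–17:30.
Tomás free within 07:00–17:30: 07:05–07:45, 08:20–09:05, 10:35–17:30.
Quinn ∩ Ximena: 10:00–10:10, 11:20–11:35, 13:25–14:55, 16:15–17:30.
Quinn ∩ Ximena ∩ Tomás: 11:20–11:35, 13:25–14:55, 16:15–17:30.
Windows ≥ 60 min: 13:25–14:55, 16:15–17:30.
Earliest such window starts at 13:25.

13:25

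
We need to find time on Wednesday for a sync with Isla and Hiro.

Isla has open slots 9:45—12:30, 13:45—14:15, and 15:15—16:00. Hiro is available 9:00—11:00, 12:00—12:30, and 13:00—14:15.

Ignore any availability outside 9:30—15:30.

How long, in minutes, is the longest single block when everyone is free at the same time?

75 minutes

Isla ∩ Hiro: 09:45–11:00, 12:00–12:30, 13:45–14:15.
Restricted to 09:30–15:30: 09:45–11:00, 12:00–12:30, 13:45–14:15.
Common window lengths: 75, 30, 30 min; longest is 75.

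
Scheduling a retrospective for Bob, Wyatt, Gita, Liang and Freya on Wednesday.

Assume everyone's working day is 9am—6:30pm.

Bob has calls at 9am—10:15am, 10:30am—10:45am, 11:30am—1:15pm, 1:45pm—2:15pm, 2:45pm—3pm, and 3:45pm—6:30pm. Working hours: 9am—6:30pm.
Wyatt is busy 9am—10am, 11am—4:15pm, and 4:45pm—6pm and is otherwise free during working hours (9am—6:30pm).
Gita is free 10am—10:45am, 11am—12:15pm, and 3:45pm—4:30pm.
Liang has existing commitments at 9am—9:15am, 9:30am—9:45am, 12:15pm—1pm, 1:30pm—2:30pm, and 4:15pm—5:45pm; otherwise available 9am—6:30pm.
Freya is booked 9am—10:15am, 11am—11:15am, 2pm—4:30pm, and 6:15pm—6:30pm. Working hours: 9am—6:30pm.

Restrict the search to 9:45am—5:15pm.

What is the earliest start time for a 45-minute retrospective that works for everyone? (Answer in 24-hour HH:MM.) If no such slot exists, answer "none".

Bob free within 09:00–18:30: 10:15–10:30, 10:45–11:30, 13:15–13:45, 14:15–14:45, 15:00–15:45.
Wyatt free within 09:00–18:30: 10:00–11:00, 16:15–16:45, 18:00–18:30.
Liang free within 09:00–18:30: 09:15–09:30, 09:45–12:15, 13:00–13:30, 14:30–16:15, 17:45–18:30.
Freya free within 09:00–18:30: 10:15–11:00, 11:15–14:00, 16:30–18:15.
Bob ∩ Wyatt: 10:15–10:30, 10:45–11:00.
Bob ∩ Wyatt ∩ Gita: 10:15–10:30.
Bob ∩ Wyatt ∩ Gita ∩ Liang: 10:15–10:30.
Bob ∩ Wyatt ∩ Gita ∩ Liang ∩ Freya: 10:15–10:30.
Restricted to 09:45–17:15: 10:15–10:30.
Windows ≥ 45 min: (none).

none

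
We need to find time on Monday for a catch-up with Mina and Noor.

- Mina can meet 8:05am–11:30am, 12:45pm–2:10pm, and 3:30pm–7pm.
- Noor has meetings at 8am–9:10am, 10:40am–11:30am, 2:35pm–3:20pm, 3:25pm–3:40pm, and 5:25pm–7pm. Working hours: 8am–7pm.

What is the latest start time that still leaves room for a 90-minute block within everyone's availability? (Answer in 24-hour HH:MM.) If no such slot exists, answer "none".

15:55

Noor free within 08:00–19:00: 09:10–10:40, 11:30–14:35, 15:20–15:25, 15:40–17:25.
Mina ∩ Noor: 09:10–10:40, 12:45–14:10, 15:40–17:25.
Windows ≥ 90 min: 09:10–10:40, 15:40–17:25.
Latest start in the last window 15:40–17:25 is 17:25 − 90 min = 15:55.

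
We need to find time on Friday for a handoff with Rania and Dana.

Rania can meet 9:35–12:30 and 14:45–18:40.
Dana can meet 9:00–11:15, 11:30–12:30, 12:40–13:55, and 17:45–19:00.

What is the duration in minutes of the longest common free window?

Rania ∩ Dana: 09:35–11:15, 11:30–12:30, 17:45–18:40.
Common window lengths: 100, 60, 55 min; longest is 100.

100 minutes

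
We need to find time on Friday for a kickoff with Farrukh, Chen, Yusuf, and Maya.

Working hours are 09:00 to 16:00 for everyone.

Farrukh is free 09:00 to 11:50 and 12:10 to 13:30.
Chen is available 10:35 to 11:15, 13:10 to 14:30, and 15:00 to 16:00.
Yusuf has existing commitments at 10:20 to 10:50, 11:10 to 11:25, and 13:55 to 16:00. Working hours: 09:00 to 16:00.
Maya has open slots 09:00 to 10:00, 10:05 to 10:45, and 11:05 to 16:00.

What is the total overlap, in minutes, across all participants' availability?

Yusuf free within 09:00–16:00: 09:00–10:20, 10:50–11:10, 11:25–13:55.
Farrukh ∩ Chen: 10:35–11:15, 13:10–13:30.
Farrukh ∩ Chen ∩ Yusuf: 10:50–11:10, 13:10–13:30.
Farrukh ∩ Chen ∩ Yusuf ∩ Maya: 11:05–11:10, 13:10–13:30.
Total common minutes: 5 + 20 = 25.

25 minutes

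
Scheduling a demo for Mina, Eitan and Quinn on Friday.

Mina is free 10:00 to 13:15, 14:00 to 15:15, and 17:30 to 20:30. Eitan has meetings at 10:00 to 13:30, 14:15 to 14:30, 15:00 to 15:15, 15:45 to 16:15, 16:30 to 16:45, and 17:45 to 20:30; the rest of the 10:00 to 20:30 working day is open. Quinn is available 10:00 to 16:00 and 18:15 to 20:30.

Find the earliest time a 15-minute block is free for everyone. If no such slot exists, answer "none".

14:00

Eitan free within 10:00–20:30: 13:30–14:15, 14:30–15:00, 15:15–15:45, 16:15–16:30, 16:45–17:45.
Mina ∩ Eitan: 14:00–14:15, 14:30–15:00, 17:30–17:45.
Mina ∩ Eitan ∩ Quinn: 14:00–14:15, 14:30–15:00.
Windows ≥ 15 min: 14:00–14:15, 14:30–15:00.
Earliest such window starts at 14:00.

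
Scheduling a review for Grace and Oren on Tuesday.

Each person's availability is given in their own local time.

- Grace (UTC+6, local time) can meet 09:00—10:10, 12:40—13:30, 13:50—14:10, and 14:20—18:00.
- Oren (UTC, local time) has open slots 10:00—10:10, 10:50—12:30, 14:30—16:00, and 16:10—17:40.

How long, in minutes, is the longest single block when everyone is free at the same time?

70 minutes

Grace → UTC: 03:00–04:10, 06:40–07:30, 07:50–08:10, 08:20–12:00.
Oren → UTC: 10:00–10:10, 10:50–12:30, 14:30–16:00, 16:10–17:40.
Grace ∩ Oren: 10:00–10:10, 10:50–12:00.
Common window lengths: 10, 70 min; longest is 70.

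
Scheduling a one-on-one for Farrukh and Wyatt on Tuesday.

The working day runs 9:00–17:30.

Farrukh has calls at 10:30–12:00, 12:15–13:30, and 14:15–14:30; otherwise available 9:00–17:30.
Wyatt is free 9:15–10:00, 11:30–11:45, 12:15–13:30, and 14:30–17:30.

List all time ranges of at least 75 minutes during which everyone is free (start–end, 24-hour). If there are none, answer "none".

Farrukh free within 09:00–17:30: 09:00–10:30, 12:00–12:15, 13:30–14:15, 14:30–17:30.
Farrukh ∩ Wyatt: 09:15–10:00, 14:30–17:30.
Windows ≥ 75 min: 14:30–17:30.

14:30–17:30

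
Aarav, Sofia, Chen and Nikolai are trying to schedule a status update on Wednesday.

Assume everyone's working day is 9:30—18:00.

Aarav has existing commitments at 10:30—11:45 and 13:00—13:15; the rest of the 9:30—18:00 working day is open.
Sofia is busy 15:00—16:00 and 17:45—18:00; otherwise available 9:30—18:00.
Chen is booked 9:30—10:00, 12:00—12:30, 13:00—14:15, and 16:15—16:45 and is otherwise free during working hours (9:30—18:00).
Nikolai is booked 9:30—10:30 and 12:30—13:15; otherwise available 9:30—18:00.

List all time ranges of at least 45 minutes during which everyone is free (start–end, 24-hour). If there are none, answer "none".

14:15–15:00, 16:45–17:45

Aarav free within 09:30–18:00: 09:30–10:30, 11:45–13:00, 13:15–18:00.
Sofia free within 09:30–18:00: 09:30–15:00, 16:00–17:45.
Chen free within 09:30–18:00: 10:00–12:00, 12:30–13:00, 14:15–16:15, 16:45–18:00.
Nikolai free within 09:30–18:00: 10:30–12:30, 13:15–18:00.
Aarav ∩ Sofia: 09:30–10:30, 11:45–13:00, 13:15–15:00, 16:00–17:45.
Aarav ∩ Sofia ∩ Chen: 10:00–10:30, 11:45–12:00, 12:30–13:00, 14:15–15:00, 16:00–16:15, 16:45–17:45.
Aarav ∩ Sofia ∩ Chen ∩ Nikolai: 11:45–12:00, 14:15–15:00, 16:00–16:15, 16:45–17:45.
Windows ≥ 45 min: 14:15–15:00, 16:45–17:45.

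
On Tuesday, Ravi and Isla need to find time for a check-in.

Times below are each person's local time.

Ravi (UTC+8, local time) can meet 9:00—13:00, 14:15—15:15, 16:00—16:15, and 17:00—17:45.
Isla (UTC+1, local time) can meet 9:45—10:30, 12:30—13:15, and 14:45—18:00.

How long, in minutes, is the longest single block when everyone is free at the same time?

Ravi → UTC: 01:00–05:00, 06:15–07:15, 08:00–08:15, 09:00–09:45.
Isla → UTC: 08:45–09:30, 11:30–12:15, 13:45–17:00.
Ravi ∩ Isla: 09:00–09:30.
Single common window of 30 minutes.

30 minutes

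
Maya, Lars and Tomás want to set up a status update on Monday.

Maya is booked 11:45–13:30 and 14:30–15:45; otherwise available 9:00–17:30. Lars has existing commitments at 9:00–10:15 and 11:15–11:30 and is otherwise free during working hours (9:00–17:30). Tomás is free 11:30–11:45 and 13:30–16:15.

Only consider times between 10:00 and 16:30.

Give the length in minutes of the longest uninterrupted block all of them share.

Maya free within 09:00–17:30: 09:00–11:45, 13:30–14:30, 15:45–17:30.
Lars free within 09:00–17:30: 10:15–11:15, 11:30–17:30.
Maya ∩ Lars: 10:15–11:15, 11:30–11:45, 13:30–14:30, 15:45–17:30.
Maya ∩ Lars ∩ Tomás: 11:30–11:45, 13:30–14:30, 15:45–16:15.
Restricted to 10:00–16:30: 11:30–11:45, 13:30–14:30, 15:45–16:15.
Common window lengths: 15, 60, 30 min; longest is 60.

60 minutes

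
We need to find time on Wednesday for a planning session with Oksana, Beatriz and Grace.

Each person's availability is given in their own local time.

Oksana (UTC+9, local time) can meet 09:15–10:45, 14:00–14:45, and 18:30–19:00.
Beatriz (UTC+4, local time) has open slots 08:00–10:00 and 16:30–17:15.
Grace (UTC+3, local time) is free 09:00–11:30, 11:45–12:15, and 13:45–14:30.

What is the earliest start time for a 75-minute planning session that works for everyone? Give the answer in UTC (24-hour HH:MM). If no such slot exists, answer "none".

none

Oksana → UTC: 00:15–01:45, 05:00–05:45, 09:30–10:00.
Beatriz → UTC: 04:00–06:00, 12:30–13:15.
Grace → UTC: 06:00–08:30, 08:45–09:15, 10:45–11:30.
Oksana ∩ Beatriz: 05:00–05:45.
Oksana ∩ Beatriz ∩ Grace: (none).
Windows ≥ 75 min: (none).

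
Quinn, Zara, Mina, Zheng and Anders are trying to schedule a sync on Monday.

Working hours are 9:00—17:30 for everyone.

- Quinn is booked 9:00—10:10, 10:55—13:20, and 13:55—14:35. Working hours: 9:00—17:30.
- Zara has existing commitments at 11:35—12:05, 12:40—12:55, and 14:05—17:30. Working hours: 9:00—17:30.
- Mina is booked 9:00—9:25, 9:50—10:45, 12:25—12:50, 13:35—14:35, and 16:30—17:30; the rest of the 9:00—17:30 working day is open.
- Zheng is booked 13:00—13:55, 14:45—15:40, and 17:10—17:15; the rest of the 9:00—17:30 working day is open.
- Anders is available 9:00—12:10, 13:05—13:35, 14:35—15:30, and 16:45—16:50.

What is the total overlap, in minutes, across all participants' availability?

10 minutes

Quinn free within 09:00–17:30: 10:10–10:55, 13:20–13:55, 14:35–17:30.
Zara free within 09:00–17:30: 09:00–11:35, 12:05–12:40, 12:55–14:05.
Mina free within 09:00–17:30: 09:25–09:50, 10:45–12:25, 12:50–13:35, 14:35–16:30.
Zheng free within 09:00–17:30: 09:00–13:00, 13:55–14:45, 15:40–17:10, 17:15–17:30.
Quinn ∩ Zara: 10:10–10:55, 13:20–13:55.
Quinn ∩ Zara ∩ Mina: 10:45–10:55, 13:20–13:35.
Quinn ∩ Zara ∩ Mina ∩ Zheng: 10:45–10:55.
Quinn ∩ Zara ∩ Mina ∩ Zheng ∩ Anders: 10:45–10:55.
Total common minutes: 10.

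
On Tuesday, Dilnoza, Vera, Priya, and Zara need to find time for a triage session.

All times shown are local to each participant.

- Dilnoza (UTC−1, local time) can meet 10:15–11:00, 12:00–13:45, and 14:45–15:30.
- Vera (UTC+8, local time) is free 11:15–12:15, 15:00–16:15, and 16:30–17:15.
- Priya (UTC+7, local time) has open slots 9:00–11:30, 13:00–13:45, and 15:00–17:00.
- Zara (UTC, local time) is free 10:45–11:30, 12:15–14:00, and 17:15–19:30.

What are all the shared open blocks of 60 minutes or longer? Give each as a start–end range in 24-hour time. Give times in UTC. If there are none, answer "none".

none

Dilnoza → UTC: 11:15–12:00, 13:00–14:45, 15:45–16:30.
Vera → UTC: 03:15–04:15, 07:00–08:15, 08:30–09:15.
Priya → UTC: 02:00–04:30, 06:00–06:45, 08:00–10:00.
Zara → UTC: 10:45–11:30, 12:15–14:00, 17:15–19:30.
Dilnoza ∩ Vera: (none).
Dilnoza ∩ Vera ∩ Priya: (none).
Dilnoza ∩ Vera ∩ Priya ∩ Zara: (none).
Windows ≥ 60 min: (none).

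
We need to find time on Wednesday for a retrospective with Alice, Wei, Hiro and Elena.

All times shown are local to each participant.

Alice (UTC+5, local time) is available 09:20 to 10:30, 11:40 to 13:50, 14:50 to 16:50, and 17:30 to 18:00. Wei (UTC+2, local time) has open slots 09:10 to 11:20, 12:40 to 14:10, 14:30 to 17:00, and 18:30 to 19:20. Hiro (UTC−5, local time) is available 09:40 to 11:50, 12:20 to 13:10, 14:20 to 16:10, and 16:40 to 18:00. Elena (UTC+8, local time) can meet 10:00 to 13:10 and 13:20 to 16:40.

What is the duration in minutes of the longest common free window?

0 minutes

Alice → UTC: 04:20–05:30, 06:40–08:50, 09:50–11:50, 12:30–13:00.
Wei → UTC: 07:10–09:20, 10:40–12:10, 12:30–15:00, 16:30–17:20.
Hiro → UTC: 14:40–16:50, 17:20–18:10, 19:20–21:10, 21:40–23:00.
Elena → UTC: 02:00–05:10, 05:20–08:40.
Alice ∩ Wei: 07:10–08:50, 10:40–11:50, 12:30–13:00.
Alice ∩ Wei ∩ Hiro: (none).
Alice ∩ Wei ∩ Hiro ∩ Elena: (none).
No common window.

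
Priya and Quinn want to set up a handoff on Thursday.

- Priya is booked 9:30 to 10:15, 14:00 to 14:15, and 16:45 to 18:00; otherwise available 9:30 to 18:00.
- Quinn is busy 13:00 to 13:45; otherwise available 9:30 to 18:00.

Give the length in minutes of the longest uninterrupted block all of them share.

Priya free within 09:30–18:00: 10:15–14:00, 14:15–16:45.
Quinn free within 09:30–18:00: 09:30–13:00, 13:45–18:00.
Priya ∩ Quinn: 10:15–13:00, 13:45–14:00, 14:15–16:45.
Common window lengths: 165, 15, 150 min; longest is 165.

165 minutes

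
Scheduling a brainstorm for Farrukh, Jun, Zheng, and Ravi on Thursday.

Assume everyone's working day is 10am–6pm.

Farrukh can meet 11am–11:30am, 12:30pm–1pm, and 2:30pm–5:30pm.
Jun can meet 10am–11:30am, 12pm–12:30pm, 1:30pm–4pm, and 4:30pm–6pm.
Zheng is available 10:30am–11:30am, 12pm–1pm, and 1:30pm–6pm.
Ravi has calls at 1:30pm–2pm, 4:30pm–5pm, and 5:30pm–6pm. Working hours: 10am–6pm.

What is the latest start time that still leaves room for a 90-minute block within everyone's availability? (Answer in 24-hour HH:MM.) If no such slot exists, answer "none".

Ravi free within 10:00–18:00: 10:00–13:30, 14:00–16:30, 17:00–17:30.
Farrukh ∩ Jun: 11:00–11:30, 14:30–16:00, 16:30–17:30.
Farrukh ∩ Jun ∩ Zheng: 11:00–11:30, 14:30–16:00, 16:30–17:30.
Farrukh ∩ Jun ∩ Zheng ∩ Ravi: 11:00–11:30, 14:30–16:00, 17:00–17:30.
Windows ≥ 90 min: 14:30–16:00.
Latest start in the last window 14:30–16:00 is 16:00 − 90 min = 14:30.

14:30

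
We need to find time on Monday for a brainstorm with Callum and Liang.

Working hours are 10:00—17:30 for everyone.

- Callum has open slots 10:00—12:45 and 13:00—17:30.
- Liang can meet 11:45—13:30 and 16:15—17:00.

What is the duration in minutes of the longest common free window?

60 minutes

Callum ∩ Liang: 11:45–12:45, 13:00–13:30, 16:15–17:00.
Common window lengths: 60, 30, 45 min; longest is 60.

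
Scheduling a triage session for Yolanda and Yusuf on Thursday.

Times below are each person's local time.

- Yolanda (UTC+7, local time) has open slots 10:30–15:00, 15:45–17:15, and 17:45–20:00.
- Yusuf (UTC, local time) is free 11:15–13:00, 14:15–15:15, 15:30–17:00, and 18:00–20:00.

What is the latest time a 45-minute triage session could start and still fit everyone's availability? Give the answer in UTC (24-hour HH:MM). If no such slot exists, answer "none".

12:15

Yolanda → UTC: 03:30–08:00, 08:45–10:15, 10:45–13:00.
Yusuf → UTC: 11:15–13:00, 14:15–15:15, 15:30–17:00, 18:00–20:00.
Yolanda ∩ Yusuf: 11:15–13:00.
Windows ≥ 45 min: 11:15–13:00.
Latest start in the last window 11:15–13:00 is 13:00 − 45 min = 12:15.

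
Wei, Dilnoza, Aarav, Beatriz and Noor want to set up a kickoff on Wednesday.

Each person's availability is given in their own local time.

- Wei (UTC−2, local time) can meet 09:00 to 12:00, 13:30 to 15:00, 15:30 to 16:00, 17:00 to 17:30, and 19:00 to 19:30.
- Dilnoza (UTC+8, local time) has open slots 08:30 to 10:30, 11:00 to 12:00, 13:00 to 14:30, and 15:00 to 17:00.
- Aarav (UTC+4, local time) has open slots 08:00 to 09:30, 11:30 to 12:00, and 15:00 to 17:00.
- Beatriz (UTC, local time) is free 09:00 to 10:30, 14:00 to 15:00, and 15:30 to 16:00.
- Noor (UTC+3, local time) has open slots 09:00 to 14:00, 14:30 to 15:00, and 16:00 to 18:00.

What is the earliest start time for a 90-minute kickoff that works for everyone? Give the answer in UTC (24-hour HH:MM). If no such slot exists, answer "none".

Wei → UTC: 11:00–14:00, 15:30–17:00, 17:30–18:00, 19:00–19:30, 21:00–21:30.
Dilnoza → UTC: 00:30–02:30, 03:00–04:00, 05:00–06:30, 07:00–09:00.
Aarav → UTC: 04:00–05:30, 07:30–08:00, 11:00–13:00.
Beatriz → UTC: 09:00–10:30, 14:00–15:00, 15:30–16:00.
Noor → UTC: 06:00–11:00, 11:30–12:00, 13:00–15:00.
Wei ∩ Dilnoza: (none).
Wei ∩ Dilnoza ∩ Aarav: (none).
Wei ∩ Dilnoza ∩ Aarav ∩ Beatriz: (none).
Wei ∩ Dilnoza ∩ Aarav ∩ Beatriz ∩ Noor: (none).
Windows ≥ 90 min: (none).

none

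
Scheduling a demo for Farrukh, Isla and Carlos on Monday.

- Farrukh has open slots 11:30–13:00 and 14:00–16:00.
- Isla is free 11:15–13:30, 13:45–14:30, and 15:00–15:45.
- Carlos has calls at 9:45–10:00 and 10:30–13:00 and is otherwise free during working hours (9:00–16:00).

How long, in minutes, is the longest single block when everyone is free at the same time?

45 minutes

Carlos free within 09:00–16:00: 09:00–09:45, 10:00–10:30, 13:00–16:00.
Farrukh ∩ Isla: 11:30–13:00, 14:00–14:30, 15:00–15:45.
Farrukh ∩ Isla ∩ Carlos: 14:00–14:30, 15:00–15:45.
Common window lengths: 30, 45 min; longest is 45.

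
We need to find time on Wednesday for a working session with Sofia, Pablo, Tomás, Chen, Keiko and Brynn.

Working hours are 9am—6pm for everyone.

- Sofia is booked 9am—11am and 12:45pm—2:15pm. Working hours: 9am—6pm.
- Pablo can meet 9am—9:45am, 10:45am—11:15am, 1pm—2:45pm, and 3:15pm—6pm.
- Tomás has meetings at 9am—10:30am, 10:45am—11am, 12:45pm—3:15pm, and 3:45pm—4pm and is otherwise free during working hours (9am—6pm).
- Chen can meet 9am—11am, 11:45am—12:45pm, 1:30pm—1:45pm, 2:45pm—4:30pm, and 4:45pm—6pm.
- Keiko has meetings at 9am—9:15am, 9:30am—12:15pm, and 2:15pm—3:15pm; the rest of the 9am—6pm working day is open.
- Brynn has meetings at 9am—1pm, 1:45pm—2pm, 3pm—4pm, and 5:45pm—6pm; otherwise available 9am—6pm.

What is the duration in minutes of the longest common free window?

Sofia free within 09:00–18:00: 11:00–12:45, 14:15–18:00.
Tomás free within 09:00–18:00: 10:30–10:45, 11:00–12:45, 15:15–15:45, 16:00–18:00.
Keiko free within 09:00–18:00: 09:15–09:30, 12:15–14:15, 15:15–18:00.
Brynn free within 09:00–18:00: 13:00–13:45, 14:00–15:00, 16:00–17:45.
Sofia ∩ Pablo: 11:00–11:15, 14:15–14:45, 15:15–18:00.
Sofia ∩ Pablo ∩ Tomás: 11:00–11:15, 15:15–15:45, 16:00–18:00.
Sofia ∩ Pablo ∩ Tomás ∩ Chen: 15:15–15:45, 16:00–16:30, 16:45–18:00.
Sofia ∩ Pablo ∩ Tomás ∩ Chen ∩ Keiko: 15:15–15:45, 16:00–16:30, 16:45–18:00.
Sofia ∩ Pablo ∩ Tomás ∩ Chen ∩ Keiko ∩ Brynn: 16:00–16:30, 16:45–17:45.
Common window lengths: 30, 60 min; longest is 60.

60 minutes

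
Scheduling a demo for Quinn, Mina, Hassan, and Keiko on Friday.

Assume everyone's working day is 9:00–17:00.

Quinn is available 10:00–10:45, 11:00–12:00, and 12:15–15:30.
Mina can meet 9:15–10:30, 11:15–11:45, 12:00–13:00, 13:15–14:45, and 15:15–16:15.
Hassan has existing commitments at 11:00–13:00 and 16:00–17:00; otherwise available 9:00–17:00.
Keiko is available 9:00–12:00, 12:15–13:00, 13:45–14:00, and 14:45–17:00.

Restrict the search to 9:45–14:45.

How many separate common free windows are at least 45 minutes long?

0

Hassan free within 09:00–17:00: 09:00–11:00, 13:00–16:00.
Quinn ∩ Mina: 10:00–10:30, 11:15–11:45, 12:15–13:00, 13:15–14:45, 15:15–15:30.
Quinn ∩ Mina ∩ Hassan: 10:00–10:30, 13:15–14:45, 15:15–15:30.
Quinn ∩ Mina ∩ Hassan ∩ Keiko: 10:00–10:30, 13:45–14:00, 15:15–15:30.
Restricted to 09:45–14:45: 10:00–10:30, 13:45–14:00.
Windows ≥ 45 min: (none).
That's 0 windows.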